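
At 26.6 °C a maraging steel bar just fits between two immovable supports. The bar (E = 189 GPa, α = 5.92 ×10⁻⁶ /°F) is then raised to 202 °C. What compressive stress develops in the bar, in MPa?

353 MPa

α = 5.92×10⁻⁶/°F × 9/5 = 10.7×10⁻⁶/K.
ΔT = 175.4 K. Constrained thermal stress σ = E·α·ΔT = 189.0×10³ MPa × 10.7×10⁻⁶ × 175.4 = 353 MPa (compressive).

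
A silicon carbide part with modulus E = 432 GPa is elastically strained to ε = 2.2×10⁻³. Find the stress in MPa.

σ = E·ε = 432000 MPa × 2.2×10⁻³ = 950 MPa.

950 MPa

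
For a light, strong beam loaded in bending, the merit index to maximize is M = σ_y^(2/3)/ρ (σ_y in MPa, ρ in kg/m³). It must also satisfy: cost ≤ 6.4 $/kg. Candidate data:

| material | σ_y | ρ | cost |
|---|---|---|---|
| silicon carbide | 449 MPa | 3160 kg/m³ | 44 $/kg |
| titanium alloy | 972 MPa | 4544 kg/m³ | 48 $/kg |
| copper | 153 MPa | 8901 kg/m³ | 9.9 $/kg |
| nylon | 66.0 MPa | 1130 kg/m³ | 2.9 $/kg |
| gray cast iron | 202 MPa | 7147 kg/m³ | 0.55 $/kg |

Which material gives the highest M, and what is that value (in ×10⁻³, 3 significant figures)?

nylon, M = 14.5×10⁻³

Screen on constraints: cost ≤ 6.4 $/kg. Survivors: nylon, gray cast iron.
Computing M directly (units already consistent):
  nylon: M = 14.5×10⁻³
  gray cast iron: M = 4.82×10⁻³
The maximum is for nylon.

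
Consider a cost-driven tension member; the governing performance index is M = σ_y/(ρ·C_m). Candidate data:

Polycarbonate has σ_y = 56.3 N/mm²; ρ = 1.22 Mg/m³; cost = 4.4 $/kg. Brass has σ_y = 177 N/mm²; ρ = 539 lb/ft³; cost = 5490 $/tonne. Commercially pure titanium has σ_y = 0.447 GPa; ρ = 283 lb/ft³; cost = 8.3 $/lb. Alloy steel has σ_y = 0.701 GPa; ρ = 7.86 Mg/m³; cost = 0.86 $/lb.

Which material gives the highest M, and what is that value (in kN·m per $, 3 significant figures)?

Convert each candidate to consistent units, then evaluate M:
  polycarbonate: σ_y = 56.30 MPa, ρ = 1220 kg/m³, cost = 4.400 $/kg
  brass: σ_y = 177.0 MPa, ρ = 8634 kg/m³, cost = 5.490 $/kg
  commercially pure titanium: σ_y = 447.0 MPa, ρ = 4533 kg/m³, cost = 18.30 $/kg
  alloy steel: σ_y = 701.0 MPa, ρ = 7860 kg/m³, cost = 1.896 $/kg
  alloy steel: M = 47.0 kN·m per $
  polycarbonate: M = 10.5 kN·m per $
  commercially pure titanium: M = 5.39 kN·m per $
  brass: M = 3.73 kN·m per $
Alloy steel has the largest M.

alloy steel, M = 47.0 kN·m per $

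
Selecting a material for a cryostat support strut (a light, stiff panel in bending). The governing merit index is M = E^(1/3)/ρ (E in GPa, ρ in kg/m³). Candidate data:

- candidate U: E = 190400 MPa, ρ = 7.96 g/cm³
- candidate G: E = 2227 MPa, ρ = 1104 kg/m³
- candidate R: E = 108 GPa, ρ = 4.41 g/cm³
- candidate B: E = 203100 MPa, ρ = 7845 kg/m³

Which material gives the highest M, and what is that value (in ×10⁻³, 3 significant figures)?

After converting to SI:
  candidate U: E = 190.4 GPa, ρ = 7960 kg/m³
  candidate G: E = 2.227 GPa, ρ = 1104 kg/m³
  candidate R: E = 108.0 GPa, ρ = 4410 kg/m³
  candidate B: E = 203.1 GPa, ρ = 7845 kg/m³
  candidate G: M = 1.18×10⁻³
  candidate R: M = 1.08×10⁻³
  candidate B: M = 0.749×10⁻³
  candidate U: M = 0.723×10⁻³
Highest index: candidate G.

candidate G, M = 1.18×10⁻³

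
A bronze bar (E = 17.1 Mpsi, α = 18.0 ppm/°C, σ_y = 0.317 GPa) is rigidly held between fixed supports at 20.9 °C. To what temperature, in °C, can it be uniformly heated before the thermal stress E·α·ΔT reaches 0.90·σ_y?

155 °C

E = 17.1 Mpsi = 117.9 GPa.
σ_y = 0.317 GPa = 317.0 MPa.
E·α·ΔT = 285.3 MPa ⇒ ΔT = 285.3 / (117.9×10³ × 18.0×10⁻⁶) = 134.4 K.
T = 20.9 + 134.4 = 155.3 °C.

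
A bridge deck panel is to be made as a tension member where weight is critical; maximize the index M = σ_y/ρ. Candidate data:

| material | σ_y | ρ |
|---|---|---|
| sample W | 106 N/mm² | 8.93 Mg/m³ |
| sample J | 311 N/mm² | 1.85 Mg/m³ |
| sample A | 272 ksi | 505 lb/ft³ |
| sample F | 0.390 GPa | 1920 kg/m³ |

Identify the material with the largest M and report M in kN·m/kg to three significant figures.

sample A, M = 232 kN·m/kg

Normalizing units and computing the index:
  sample W: σ_y = 106.0 MPa, ρ = 8930 kg/m³
  sample J: σ_y = 311.0 MPa, ρ = 1850 kg/m³
  sample A: σ_y = 1875 MPa, ρ = 8089 kg/m³
  sample F: σ_y = 390.0 MPa, ρ = 1920 kg/m³
  sample A: M = 232 kN·m/kg
  sample F: M = 203 kN·m/kg
  sample J: M = 168 kN·m/kg
  sample W: M = 11.9 kN·m/kg
Sample A ranks first.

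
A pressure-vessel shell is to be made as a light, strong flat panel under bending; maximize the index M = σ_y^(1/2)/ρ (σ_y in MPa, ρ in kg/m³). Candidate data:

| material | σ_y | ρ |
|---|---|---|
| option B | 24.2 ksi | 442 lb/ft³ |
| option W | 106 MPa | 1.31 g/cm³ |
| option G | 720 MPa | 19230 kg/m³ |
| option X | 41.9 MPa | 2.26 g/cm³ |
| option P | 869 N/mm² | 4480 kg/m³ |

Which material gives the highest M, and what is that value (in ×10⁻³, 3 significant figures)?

Normalizing units and computing the index:
  option B: σ_y = 166.9 MPa, ρ = 7080 kg/m³
  option W: σ_y = 106.0 MPa, ρ = 1310 kg/m³
  option G: σ_y = 720.0 MPa, ρ = 19230 kg/m³
  option X: σ_y = 41.90 MPa, ρ = 2260 kg/m³
  option P: σ_y = 869.0 MPa, ρ = 4480 kg/m³
  option W: M = 7.86×10⁻³
  option P: M = 6.58×10⁻³
  option X: M = 2.86×10⁻³
  option B: M = 1.82×10⁻³
  option G: M = 1.40×10⁻³
The maximum is for option W.

option W, M = 7.86×10⁻³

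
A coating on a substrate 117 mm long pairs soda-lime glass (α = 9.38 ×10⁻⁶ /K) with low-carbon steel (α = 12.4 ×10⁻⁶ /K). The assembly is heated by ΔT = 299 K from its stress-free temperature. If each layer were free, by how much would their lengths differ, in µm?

106 µm

Δα = |9.38 − 12.4|×10⁻⁶/K = 3.02×10⁻⁶/K.
ΔL_mismatch = Δα·L·ΔT = 3.02×10⁻⁶ × 117.0 mm × 299.0 K = 106 µm.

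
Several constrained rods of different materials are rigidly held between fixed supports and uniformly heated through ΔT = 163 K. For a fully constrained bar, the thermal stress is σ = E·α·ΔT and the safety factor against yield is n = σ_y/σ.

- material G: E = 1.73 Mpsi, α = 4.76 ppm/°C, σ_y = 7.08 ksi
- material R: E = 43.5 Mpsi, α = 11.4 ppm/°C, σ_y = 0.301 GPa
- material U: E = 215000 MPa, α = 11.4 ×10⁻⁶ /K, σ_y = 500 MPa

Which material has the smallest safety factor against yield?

material R

With everything in SI (GPa, ×10⁻⁶/K, MPa):
  material G: E = 11.93, α = 4.76, σ_y = 48.81 → σ = 9.25 MPa, n = 5.27
  material R: E = 299.9, α = 11.4, σ_y = 301.0 → σ = 557 MPa, n = 0.540
  material U: E = 215.0, α = 11.4, σ_y = 500.0 → σ = 400 MPa, n = 1.25
Smallest n: material R with n = 0.540.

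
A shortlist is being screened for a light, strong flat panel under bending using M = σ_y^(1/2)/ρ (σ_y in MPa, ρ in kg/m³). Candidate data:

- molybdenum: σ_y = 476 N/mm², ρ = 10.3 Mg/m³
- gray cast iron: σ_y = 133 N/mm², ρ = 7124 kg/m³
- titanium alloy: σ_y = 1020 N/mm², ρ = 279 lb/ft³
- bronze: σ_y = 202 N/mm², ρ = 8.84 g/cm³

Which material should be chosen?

Normalizing units and computing the index:
  molybdenum: σ_y = 476.0 MPa, ρ = 10300 kg/m³
  gray cast iron: σ_y = 133.0 MPa, ρ = 7124 kg/m³
  titanium alloy: σ_y = 1020 MPa, ρ = 4469 kg/m³
  bronze: σ_y = 202.0 MPa, ρ = 8840 kg/m³
  titanium alloy: M = 7.15×10⁻³
  molybdenum: M = 2.12×10⁻³
  gray cast iron: M = 1.62×10⁻³
  bronze: M = 1.61×10⁻³
Highest index: titanium alloy.

titanium alloy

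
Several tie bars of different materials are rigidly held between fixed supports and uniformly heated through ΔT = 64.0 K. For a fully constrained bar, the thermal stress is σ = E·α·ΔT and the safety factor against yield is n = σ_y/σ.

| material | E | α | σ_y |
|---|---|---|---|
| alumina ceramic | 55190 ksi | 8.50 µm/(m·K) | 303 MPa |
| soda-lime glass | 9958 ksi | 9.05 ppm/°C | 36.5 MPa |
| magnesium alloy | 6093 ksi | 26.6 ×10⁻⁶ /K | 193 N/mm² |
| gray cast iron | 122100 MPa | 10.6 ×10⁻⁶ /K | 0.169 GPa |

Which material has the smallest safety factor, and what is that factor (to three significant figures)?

soda-lime glass, n = 0.918

In consistent units (E in GPa, α in ×10⁻⁶/K, σ_y in MPa):
  alumina ceramic: E = 380.5, α = 8.50, σ_y = 303.0 → σ = 207 MPa, n = 1.46
  soda-lime glass: E = 68.66, α = 9.05, σ_y = 36.50 → σ = 39.8 MPa, n = 0.918
  magnesium alloy: E = 42.01, α = 26.6, σ_y = 193.0 → σ = 71.5 MPa, n = 2.70
  gray cast iron: E = 122.1, α = 10.6, σ_y = 169.0 → σ = 82.8 MPa, n = 2.04
Soda-lime glass has the lowest safety factor, n = 0.918.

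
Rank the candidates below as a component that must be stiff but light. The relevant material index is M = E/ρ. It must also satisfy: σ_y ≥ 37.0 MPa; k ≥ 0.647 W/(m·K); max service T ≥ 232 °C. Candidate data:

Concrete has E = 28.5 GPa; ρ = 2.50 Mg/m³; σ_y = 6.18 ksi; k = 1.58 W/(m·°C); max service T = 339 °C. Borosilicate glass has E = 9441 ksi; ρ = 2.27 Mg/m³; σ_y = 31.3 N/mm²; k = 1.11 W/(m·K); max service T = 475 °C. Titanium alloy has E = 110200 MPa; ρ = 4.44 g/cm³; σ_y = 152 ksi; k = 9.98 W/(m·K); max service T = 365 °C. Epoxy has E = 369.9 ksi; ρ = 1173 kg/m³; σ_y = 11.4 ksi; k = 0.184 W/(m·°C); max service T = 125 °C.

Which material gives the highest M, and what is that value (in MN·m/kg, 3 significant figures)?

titanium alloy, M = 24.8 MN·m/kg

Screen on constraints: σ_y ≥ 37.0 MPa; k ≥ 0.647 W/(m·K); max service T ≥ 232 °C. Survivors: concrete, titanium alloy.
Normalizing units and computing the index:
  concrete: E = 28.50 GPa, ρ = 2500 kg/m³
  titanium alloy: E = 110.2 GPa, ρ = 4440 kg/m³
  titanium alloy: M = 24.8 MN·m/kg
  concrete: M = 11.4 MN·m/kg
Titanium alloy ranks first.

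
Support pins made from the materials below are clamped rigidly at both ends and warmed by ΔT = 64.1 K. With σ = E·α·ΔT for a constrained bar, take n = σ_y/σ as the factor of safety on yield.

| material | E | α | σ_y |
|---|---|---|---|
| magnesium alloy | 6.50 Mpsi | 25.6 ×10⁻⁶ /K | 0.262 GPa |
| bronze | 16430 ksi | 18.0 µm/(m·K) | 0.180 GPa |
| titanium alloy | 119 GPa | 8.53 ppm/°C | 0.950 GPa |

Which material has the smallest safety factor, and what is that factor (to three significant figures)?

In consistent units (E in GPa, α in ×10⁻⁶/K, σ_y in MPa):
  magnesium alloy: E = 44.82, α = 25.6, σ_y = 262.0 → σ = 73.5 MPa, n = 3.56
  bronze: E = 113.3, α = 18.0, σ_y = 180.0 → σ = 131 MPa, n = 1.38
  titanium alloy: E = 119.0, α = 8.53, σ_y = 950.0 → σ = 65.1 MPa, n = 14.6
The minimum is bronze at n = 1.38.

bronze, n = 1.38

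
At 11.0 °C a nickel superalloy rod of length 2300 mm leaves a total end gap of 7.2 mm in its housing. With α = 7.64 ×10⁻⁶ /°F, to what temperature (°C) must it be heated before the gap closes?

α = 7.64×10⁻⁶/°F × 9/5 = 13.8×10⁻⁶/K.
α·L₀·ΔT = 7.2 mm ⇒ ΔT = 7.2 / (13.8×10⁻⁶ × 2300.0) = 227.6 K.
T = 11.0 + 227.6 = 238.6 °C.

239 °C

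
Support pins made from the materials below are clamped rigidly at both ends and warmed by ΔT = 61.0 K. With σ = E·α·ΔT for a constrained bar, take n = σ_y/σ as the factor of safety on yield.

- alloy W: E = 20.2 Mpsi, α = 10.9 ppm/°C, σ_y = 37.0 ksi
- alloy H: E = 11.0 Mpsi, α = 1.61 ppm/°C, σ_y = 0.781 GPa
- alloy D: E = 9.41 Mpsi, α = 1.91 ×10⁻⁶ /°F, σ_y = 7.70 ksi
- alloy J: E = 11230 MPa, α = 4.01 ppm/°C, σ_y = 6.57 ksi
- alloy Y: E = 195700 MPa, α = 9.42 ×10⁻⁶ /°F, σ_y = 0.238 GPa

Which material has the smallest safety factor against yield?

Converting E to GPa, α to ×10⁻⁶/K, σ_y to MPa, then σ and n for each:
  alloy W: E = 139.3, α = 10.9, σ_y = 255.1 → σ = 92.6 MPa, n = 2.75
  alloy H: E = 75.84, α = 1.61, σ_y = 781.0 → σ = 7.45 MPa, n = 105
  alloy D: E = 64.88, α = 3.44, σ_y = 53.09 → σ = 13.6 MPa, n = 3.90
  alloy J: E = 11.23, α = 4.01, σ_y = 45.30 → σ = 2.75 MPa, n = 16.5
  alloy Y: E = 195.7, α = 17.0, σ_y = 238.0 → σ = 202 MPa, n = 1.18
The minimum is alloy Y at n = 1.18.

alloy Y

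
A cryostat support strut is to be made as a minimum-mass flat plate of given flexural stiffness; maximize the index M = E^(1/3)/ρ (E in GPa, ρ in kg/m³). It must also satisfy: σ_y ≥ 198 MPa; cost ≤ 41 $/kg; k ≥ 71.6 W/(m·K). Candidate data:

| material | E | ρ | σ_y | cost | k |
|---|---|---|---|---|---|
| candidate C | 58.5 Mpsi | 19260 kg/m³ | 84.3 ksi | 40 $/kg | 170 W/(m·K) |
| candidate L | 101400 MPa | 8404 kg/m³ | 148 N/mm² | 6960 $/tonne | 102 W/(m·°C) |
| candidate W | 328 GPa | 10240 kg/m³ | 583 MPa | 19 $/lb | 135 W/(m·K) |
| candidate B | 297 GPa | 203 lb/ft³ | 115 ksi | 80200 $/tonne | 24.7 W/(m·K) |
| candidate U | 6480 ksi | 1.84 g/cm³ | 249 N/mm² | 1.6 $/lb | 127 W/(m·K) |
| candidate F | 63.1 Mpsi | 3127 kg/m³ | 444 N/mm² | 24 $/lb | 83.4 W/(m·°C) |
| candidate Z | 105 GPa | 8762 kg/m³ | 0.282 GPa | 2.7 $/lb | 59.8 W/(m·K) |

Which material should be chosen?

Screen on constraints: σ_y ≥ 198 MPa; cost ≤ 41 $/kg; k ≥ 71.6 W/(m·K). Survivors: candidate C, candidate U.
Putting every candidate on a common basis:
  candidate C: E = 403.3 GPa, ρ = 19260 kg/m³
  candidate U: E = 44.68 GPa, ρ = 1840 kg/m³
  candidate U: M = 1.93×10⁻³
  candidate C: M = 0.384×10⁻³
Highest index: candidate U.

candidate U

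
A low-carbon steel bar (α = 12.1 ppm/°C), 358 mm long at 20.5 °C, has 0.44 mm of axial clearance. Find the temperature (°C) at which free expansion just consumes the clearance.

α·L₀·ΔT = 0.44 mm ⇒ ΔT = 0.44 / (12.1×10⁻⁶ × 358.0) = 101.6 K.
T = 20.5 + 101.6 = 122.1 °C.

122 °C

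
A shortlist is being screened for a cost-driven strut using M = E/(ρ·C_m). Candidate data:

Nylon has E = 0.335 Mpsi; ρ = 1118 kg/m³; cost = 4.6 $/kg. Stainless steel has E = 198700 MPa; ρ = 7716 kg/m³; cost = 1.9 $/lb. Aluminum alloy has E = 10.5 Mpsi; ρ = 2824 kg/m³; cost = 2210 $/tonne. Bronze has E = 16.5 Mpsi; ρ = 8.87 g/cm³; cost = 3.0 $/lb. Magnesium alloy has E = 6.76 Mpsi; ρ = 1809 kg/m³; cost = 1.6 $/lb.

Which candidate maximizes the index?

aluminum alloy

Convert each candidate to consistent units, then evaluate M:
  nylon: E = 2.310 GPa, ρ = 1118 kg/m³, cost = 4.600 $/kg
  stainless steel: E = 198.7 GPa, ρ = 7716 kg/m³, cost = 4.189 $/kg
  aluminum alloy: E = 72.39 GPa, ρ = 2824 kg/m³, cost = 2.210 $/kg
  bronze: E = 113.8 GPa, ρ = 8870 kg/m³, cost = 6.614 $/kg
  magnesium alloy: E = 46.61 GPa, ρ = 1809 kg/m³, cost = 3.527 $/kg
  aluminum alloy: M = 11.6 MN·m per $
  magnesium alloy: M = 7.30 MN·m per $
  stainless steel: M = 6.15 MN·m per $
  bronze: M = 1.94 MN·m per $
  nylon: M = 0.449 MN·m per $
The maximum is for aluminum alloy.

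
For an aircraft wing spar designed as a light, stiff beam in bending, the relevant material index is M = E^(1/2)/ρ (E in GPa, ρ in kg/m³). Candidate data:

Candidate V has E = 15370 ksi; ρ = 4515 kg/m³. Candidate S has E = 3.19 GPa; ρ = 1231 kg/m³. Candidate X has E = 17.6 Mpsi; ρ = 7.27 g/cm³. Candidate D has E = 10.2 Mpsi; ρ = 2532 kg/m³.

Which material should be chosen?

In SI units:
  candidate V: E = 106.0 GPa, ρ = 4515 kg/m³
  candidate S: E = 3.190 GPa, ρ = 1231 kg/m³
  candidate X: E = 121.3 GPa, ρ = 7270 kg/m³
  candidate D: E = 70.33 GPa, ρ = 2532 kg/m³
  candidate D: M = 3.31×10⁻³
  candidate V: M = 2.28×10⁻³
  candidate X: M = 1.52×10⁻³
  candidate S: M = 1.45×10⁻³
Candidate D ranks first.

candidate D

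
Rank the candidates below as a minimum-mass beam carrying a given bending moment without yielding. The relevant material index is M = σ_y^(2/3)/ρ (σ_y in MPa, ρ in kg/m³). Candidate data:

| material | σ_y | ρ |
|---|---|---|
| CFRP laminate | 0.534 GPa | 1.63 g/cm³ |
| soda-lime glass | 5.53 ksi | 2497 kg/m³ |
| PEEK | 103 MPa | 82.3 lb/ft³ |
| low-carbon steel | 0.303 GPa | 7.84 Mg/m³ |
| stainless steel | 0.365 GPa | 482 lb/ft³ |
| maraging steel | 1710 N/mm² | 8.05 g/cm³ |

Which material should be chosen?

In SI units:
  CFRP laminate: σ_y = 534.0 MPa, ρ = 1630 kg/m³
  soda-lime glass: σ_y = 38.13 MPa, ρ = 2497 kg/m³
  PEEK: σ_y = 103.0 MPa, ρ = 1318 kg/m³
  low-carbon steel: σ_y = 303.0 MPa, ρ = 7840 kg/m³
  stainless steel: σ_y = 365.0 MPa, ρ = 7721 kg/m³
  maraging steel: σ_y = 1710 MPa, ρ = 8050 kg/m³
  CFRP laminate: M = 40.4×10⁻³
  maraging steel: M = 17.8×10⁻³
  PEEK: M = 16.7×10⁻³
  stainless steel: M = 6.61×10⁻³
  low-carbon steel: M = 5.75×10⁻³
  soda-lime glass: M = 4.54×10⁻³
CFRP laminate ranks first.

CFRP laminate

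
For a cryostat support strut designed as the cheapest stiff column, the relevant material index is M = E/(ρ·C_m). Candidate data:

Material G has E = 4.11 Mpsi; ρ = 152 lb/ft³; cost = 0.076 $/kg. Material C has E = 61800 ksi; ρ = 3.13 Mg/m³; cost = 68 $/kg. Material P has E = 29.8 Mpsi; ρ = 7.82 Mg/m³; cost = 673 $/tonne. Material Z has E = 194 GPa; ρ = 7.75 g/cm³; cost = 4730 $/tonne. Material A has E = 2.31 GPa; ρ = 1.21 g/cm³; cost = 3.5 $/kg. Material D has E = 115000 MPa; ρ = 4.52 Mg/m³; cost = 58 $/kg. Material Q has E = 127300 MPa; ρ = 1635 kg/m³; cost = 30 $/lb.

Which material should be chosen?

Putting every candidate on a common basis:
  material G: E = 28.34 GPa, ρ = 2435 kg/m³, cost = 0.07600 $/kg
  material C: E = 426.1 GPa, ρ = 3130 kg/m³, cost = 68.00 $/kg
  material P: E = 205.5 GPa, ρ = 7820 kg/m³, cost = 0.6730 $/kg
  material Z: E = 194.0 GPa, ρ = 7750 kg/m³, cost = 4.730 $/kg
  material A: E = 2.310 GPa, ρ = 1210 kg/m³, cost = 3.500 $/kg
  material D: E = 115.0 GPa, ρ = 4520 kg/m³, cost = 58.00 $/kg
  material Q: E = 127.3 GPa, ρ = 1635 kg/m³, cost = 66.14 $/kg
  material G: M = 153 MN·m per $
  material P: M = 39.0 MN·m per $
  material Z: M = 5.29 MN·m per $
  material C: M = 2.00 MN·m per $
  material Q: M = 1.18 MN·m per $
  material A: M = 0.545 MN·m per $
  material D: M = 0.439 MN·m per $
Material G ranks first.

material G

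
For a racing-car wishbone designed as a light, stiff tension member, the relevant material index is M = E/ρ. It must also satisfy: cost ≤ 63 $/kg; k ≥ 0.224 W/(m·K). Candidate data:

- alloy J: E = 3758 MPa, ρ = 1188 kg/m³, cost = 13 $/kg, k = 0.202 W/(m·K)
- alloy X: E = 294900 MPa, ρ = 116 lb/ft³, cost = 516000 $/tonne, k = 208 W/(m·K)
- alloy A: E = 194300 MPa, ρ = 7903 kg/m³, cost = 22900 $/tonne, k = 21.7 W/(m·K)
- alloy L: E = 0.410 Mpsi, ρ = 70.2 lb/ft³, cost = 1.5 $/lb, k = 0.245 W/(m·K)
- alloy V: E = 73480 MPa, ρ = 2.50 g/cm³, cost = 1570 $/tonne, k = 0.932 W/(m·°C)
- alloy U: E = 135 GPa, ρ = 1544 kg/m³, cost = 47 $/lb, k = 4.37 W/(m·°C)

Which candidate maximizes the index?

Screen on constraints: cost ≤ 63 $/kg; k ≥ 0.224 W/(m·K). Survivors: alloy A, alloy L, alloy V.
In SI units:
  alloy A: E = 194.3 GPa, ρ = 7903 kg/m³
  alloy L: E = 2.827 GPa, ρ = 1124 kg/m³
  alloy V: E = 73.48 GPa, ρ = 2500 kg/m³
  alloy V: M = 29.4 MN·m/kg
  alloy A: M = 24.6 MN·m/kg
  alloy L: M = 2.51 MN·m/kg
The maximum is for alloy V.

alloy V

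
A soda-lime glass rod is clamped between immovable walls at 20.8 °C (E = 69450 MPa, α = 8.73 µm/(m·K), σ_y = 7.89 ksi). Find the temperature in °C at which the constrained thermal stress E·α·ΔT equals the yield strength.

111 °C

E = 69450 MPa = 69.45 GPa.
σ_y = 7.89 ksi = 54.40 MPa.
E·α·ΔT = 54.40 MPa ⇒ ΔT = 54.40 / (69.45×10³ × 8.73×10⁻⁶) = 89.72 K.
T = 20.8 + 89.72 = 110.5 °C.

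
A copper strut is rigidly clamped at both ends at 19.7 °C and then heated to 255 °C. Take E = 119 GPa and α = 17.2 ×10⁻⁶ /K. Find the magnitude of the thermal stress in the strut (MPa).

ΔT = 235.3 K. Constrained thermal stress σ = E·α·ΔT = 119.0×10³ MPa × 17.2×10⁻⁶ × 235.3 = 482 MPa (compressive).

482 MPa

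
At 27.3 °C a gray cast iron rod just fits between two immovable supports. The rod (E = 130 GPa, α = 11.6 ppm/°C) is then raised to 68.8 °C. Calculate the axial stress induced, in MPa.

ΔT = 41.50 K. Constrained thermal stress σ = E·α·ΔT = 130.0×10³ MPa × 11.6×10⁻⁶ × 41.50 = 62.6 MPa (compressive).

62.6 MPa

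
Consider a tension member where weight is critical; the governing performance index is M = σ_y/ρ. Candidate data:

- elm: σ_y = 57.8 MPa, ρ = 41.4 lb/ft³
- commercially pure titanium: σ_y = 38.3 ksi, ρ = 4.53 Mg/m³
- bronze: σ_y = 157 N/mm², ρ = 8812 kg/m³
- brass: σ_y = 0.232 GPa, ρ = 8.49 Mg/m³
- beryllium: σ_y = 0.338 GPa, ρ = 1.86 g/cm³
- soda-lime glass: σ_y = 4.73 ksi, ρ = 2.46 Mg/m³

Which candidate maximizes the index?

After converting to SI:
  elm: σ_y = 57.80 MPa, ρ = 663.2 kg/m³
  commercially pure titanium: σ_y = 264.1 MPa, ρ = 4530 kg/m³
  bronze: σ_y = 157.0 MPa, ρ = 8812 kg/m³
  brass: σ_y = 232.0 MPa, ρ = 8490 kg/m³
  beryllium: σ_y = 338.0 MPa, ρ = 1860 kg/m³
  soda-lime glass: σ_y = 32.61 MPa, ρ = 2460 kg/m³
  beryllium: M = 182 kN·m/kg
  elm: M = 87.2 kN·m/kg
  commercially pure titanium: M = 58.3 kN·m/kg
  brass: M = 27.3 kN·m/kg
  bronze: M = 17.8 kN·m/kg
  soda-lime glass: M = 13.3 kN·m/kg
The maximum is for beryllium.

beryllium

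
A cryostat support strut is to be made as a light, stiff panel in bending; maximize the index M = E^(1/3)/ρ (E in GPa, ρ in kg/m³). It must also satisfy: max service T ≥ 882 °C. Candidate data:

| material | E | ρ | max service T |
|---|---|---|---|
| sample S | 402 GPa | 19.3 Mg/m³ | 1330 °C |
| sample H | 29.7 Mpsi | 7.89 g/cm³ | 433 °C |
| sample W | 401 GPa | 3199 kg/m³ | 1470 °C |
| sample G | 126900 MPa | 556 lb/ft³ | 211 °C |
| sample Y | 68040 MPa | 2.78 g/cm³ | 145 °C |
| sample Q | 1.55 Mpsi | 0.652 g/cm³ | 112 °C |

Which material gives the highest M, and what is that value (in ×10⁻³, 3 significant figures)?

Screen on constraints: max service T ≥ 882 °C. Survivors: sample S, sample W.
After converting to SI:
  sample S: E = 402.0 GPa, ρ = 19300 kg/m³
  sample W: E = 401.0 GPa, ρ = 3199 kg/m³
  sample W: M = 2.31×10⁻³
  sample S: M = 0.382×10⁻³
The maximum is for sample W.

sample W, M = 2.31×10⁻³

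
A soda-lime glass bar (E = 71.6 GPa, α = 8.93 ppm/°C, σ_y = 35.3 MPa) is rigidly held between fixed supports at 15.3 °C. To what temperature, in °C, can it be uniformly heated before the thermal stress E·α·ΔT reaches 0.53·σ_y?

E·α·ΔT = 18.71 MPa ⇒ ΔT = 18.71 / (71.60×10³ × 8.93×10⁻⁶) = 29.26 K.
T = 15.3 + 29.26 = 44.56 °C.

44.6 °C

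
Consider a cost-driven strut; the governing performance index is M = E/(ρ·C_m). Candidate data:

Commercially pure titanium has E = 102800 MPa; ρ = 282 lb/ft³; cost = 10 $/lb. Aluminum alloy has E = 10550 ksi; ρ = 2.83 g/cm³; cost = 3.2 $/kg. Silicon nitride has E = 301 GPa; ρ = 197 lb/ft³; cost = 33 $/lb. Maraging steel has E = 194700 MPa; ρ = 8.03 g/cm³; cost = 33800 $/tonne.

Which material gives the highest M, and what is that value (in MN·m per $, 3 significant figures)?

Convert each candidate to consistent units, then evaluate M:
  commercially pure titanium: E = 102.8 GPa, ρ = 4517 kg/m³, cost = 22.05 $/kg
  aluminum alloy: E = 72.74 GPa, ρ = 2830 kg/m³, cost = 3.200 $/kg
  silicon nitride: E = 301.0 GPa, ρ = 3156 kg/m³, cost = 72.75 $/kg
  maraging steel: E = 194.7 GPa, ρ = 8030 kg/m³, cost = 33.80 $/kg
  aluminum alloy: M = 8.03 MN·m per $
  silicon nitride: M = 1.31 MN·m per $
  commercially pure titanium: M = 1.03 MN·m per $
  maraging steel: M = 0.717 MN·m per $
Aluminum alloy has the largest M.

aluminum alloy, M = 8.03 MN·m per $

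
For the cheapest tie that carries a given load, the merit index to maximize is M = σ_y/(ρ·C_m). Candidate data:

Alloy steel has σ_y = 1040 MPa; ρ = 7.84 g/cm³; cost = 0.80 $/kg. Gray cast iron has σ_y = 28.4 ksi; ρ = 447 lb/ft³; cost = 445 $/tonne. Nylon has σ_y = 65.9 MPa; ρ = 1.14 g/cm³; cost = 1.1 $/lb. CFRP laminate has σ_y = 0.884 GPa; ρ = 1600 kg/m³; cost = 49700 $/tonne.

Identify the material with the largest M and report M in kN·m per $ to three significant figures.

alloy steel, M = 166 kN·m per $

Convert each candidate to consistent units, then evaluate M:
  alloy steel: σ_y = 1040 MPa, ρ = 7840 kg/m³, cost = 0.8000 $/kg
  gray cast iron: σ_y = 195.8 MPa, ρ = 7160 kg/m³, cost = 0.4450 $/kg
  nylon: σ_y = 65.90 MPa, ρ = 1140 kg/m³, cost = 2.425 $/kg
  CFRP laminate: σ_y = 884.0 MPa, ρ = 1600 kg/m³, cost = 49.70 $/kg
  alloy steel: M = 166 kN·m per $
  gray cast iron: M = 61.5 kN·m per $
  nylon: M = 23.8 kN·m per $
  CFRP laminate: M = 11.1 kN·m per $
Alloy steel has the largest M.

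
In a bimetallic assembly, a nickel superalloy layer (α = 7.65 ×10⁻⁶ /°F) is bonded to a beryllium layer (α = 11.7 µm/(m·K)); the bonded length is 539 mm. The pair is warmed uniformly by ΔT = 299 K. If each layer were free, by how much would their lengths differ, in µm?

334 µm

nickel superalloy: α = 7.65×10⁻⁶/°F × 9/5 = 13.8×10⁻⁶/K.
Δα = |13.8 − 11.7|×10⁻⁶/K = 2.07×10⁻⁶/K.
ΔL_mismatch = Δα·L·ΔT = 2.07×10⁻⁶ × 539.0 mm × 299.0 K = 334 µm.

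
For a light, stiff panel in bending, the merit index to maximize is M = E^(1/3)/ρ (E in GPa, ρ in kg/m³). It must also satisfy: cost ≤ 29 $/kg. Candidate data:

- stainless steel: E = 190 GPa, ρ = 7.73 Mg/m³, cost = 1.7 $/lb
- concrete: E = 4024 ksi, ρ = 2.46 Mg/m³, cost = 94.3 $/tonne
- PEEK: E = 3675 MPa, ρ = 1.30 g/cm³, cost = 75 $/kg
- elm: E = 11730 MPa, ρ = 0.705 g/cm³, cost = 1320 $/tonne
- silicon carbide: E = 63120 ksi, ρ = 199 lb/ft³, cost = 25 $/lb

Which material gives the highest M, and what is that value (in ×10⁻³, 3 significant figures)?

elm, M = 3.22×10⁻³

Screen on constraints: cost ≤ 29 $/kg. Survivors: stainless steel, concrete, elm.
Normalizing units and computing the index:
  stainless steel: E = 190.0 GPa, ρ = 7730 kg/m³
  concrete: E = 27.74 GPa, ρ = 2460 kg/m³
  elm: E = 11.73 GPa, ρ = 705.0 kg/m³
  elm: M = 3.22×10⁻³
  concrete: M = 1.23×10⁻³
  stainless steel: M = 0.744×10⁻³
Elm ranks first.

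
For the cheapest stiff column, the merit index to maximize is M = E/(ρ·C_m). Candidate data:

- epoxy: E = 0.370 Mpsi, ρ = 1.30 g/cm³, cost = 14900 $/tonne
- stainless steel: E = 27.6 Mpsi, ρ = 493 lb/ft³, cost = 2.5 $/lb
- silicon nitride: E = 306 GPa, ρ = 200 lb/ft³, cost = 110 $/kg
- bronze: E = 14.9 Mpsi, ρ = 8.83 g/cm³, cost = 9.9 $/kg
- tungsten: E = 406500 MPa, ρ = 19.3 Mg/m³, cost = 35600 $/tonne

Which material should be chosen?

After converting to SI:
  epoxy: E = 2.551 GPa, ρ = 1300 kg/m³, cost = 14.90 $/kg
  stainless steel: E = 190.3 GPa, ρ = 7897 kg/m³, cost = 5.511 $/kg
  silicon nitride: E = 306.0 GPa, ρ = 3204 kg/m³, cost = 110.0 $/kg
  bronze: E = 102.7 GPa, ρ = 8830 kg/m³, cost = 9.900 $/kg
  tungsten: E = 406.5 GPa, ρ = 19300 kg/m³, cost = 35.60 $/kg
  stainless steel: M = 4.37 MN·m per $
  bronze: M = 1.18 MN·m per $
  silicon nitride: M = 0.868 MN·m per $
  tungsten: M = 0.592 MN·m per $
  epoxy: M = 0.132 MN·m per $
Stainless steel has the largest M.

stainless steel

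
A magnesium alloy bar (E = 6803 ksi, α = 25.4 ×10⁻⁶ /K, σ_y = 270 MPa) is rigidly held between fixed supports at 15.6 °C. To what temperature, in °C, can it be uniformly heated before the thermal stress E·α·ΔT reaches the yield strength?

E = 6803 ksi = 46.91 GPa.
E·α·ΔT = 270.0 MPa ⇒ ΔT = 270.0 / (46.91×10³ × 25.4×10⁻⁶) = 226.6 K.
T = 15.6 + 226.6 = 242.2 °C.

242 °C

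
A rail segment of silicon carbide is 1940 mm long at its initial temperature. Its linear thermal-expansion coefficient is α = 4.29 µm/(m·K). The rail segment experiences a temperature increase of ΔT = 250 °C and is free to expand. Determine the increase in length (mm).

2.08 mm

ΔL = α·L₀·ΔT = 4.29×10⁻⁶ × 1940 mm × 250.0 K = 2.08 mm.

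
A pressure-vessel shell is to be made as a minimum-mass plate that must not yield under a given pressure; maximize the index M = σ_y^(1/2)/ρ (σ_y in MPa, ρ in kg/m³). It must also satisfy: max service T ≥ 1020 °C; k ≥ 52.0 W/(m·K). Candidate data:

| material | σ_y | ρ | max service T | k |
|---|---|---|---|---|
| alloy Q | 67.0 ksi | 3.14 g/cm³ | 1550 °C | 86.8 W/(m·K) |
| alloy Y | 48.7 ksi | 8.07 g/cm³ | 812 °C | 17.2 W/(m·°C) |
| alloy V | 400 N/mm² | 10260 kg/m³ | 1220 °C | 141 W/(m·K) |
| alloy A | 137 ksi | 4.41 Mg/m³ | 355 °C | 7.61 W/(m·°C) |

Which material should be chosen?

Screen on constraints: max service T ≥ 1020 °C; k ≥ 52.0 W/(m·K). Survivors: alloy Q, alloy V.
After converting to SI:
  alloy Q: σ_y = 461.9 MPa, ρ = 3140 kg/m³
  alloy V: σ_y = 400.0 MPa, ρ = 10260 kg/m³
  alloy Q: M = 6.84×10⁻³
  alloy V: M = 1.95×10⁻³
The maximum is for alloy Q.

alloy Q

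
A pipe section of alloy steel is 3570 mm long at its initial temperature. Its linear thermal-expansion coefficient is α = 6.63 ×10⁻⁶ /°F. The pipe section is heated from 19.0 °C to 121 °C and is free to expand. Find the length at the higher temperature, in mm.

Convert α: 6.63×10⁻⁶/°F × (9/5) = 11.9×10⁻⁶/K.
ΔT = 121 − 19.0 = 102.0 K.
ΔL = α·L₀·ΔT = 11.9×10⁻⁶ × 3570 mm × 102.0 K = 4.35 mm.
L = L₀ + ΔL = 3570 + 4.35 = 3574.3 mm.

3574.3 mm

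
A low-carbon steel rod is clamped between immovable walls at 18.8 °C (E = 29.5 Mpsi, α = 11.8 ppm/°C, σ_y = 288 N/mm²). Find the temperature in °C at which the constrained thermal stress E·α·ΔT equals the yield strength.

139 °C

E = 29.5 Mpsi = 203.4 GPa.
σ_y = 288 N/mm² = 288.0 MPa.
E·α·ΔT = 288.0 MPa ⇒ ΔT = 288.0 / (203.4×10³ × 11.8×10⁻⁶) = 120.0 K.
T = 18.8 + 120.0 = 138.8 °C.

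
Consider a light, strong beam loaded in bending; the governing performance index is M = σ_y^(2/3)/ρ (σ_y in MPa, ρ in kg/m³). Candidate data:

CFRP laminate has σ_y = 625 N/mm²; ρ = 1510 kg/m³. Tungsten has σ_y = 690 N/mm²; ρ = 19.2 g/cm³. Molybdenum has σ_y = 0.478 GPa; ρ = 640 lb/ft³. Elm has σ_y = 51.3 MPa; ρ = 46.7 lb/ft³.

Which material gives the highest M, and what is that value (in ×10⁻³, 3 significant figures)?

CFRP laminate, M = 48.4×10⁻³

Convert each candidate to consistent units, then evaluate M:
  CFRP laminate: σ_y = 625.0 MPa, ρ = 1510 kg/m³
  tungsten: σ_y = 690.0 MPa, ρ = 19200 kg/m³
  molybdenum: σ_y = 478.0 MPa, ρ = 10250 kg/m³
  elm: σ_y = 51.30 MPa, ρ = 748.1 kg/m³
  CFRP laminate: M = 48.4×10⁻³
  elm: M = 18.5×10⁻³
  molybdenum: M = 5.96×10⁻³
  tungsten: M = 4.07×10⁻³
CFRP laminate has the largest M.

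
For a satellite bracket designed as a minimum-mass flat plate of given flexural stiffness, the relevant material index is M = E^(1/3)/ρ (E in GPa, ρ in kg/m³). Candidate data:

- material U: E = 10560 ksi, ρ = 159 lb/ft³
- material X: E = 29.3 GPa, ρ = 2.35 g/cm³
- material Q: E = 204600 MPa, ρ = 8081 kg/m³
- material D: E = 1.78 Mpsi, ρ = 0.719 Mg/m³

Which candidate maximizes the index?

Normalizing units and computing the index:
  material U: E = 72.81 GPa, ρ = 2547 kg/m³
  material X: E = 29.30 GPa, ρ = 2350 kg/m³
  material Q: E = 204.6 GPa, ρ = 8081 kg/m³
  material D: E = 12.27 GPa, ρ = 719.0 kg/m³
  material D: M = 3.21×10⁻³
  material U: M = 1.64×10⁻³
  material X: M = 1.31×10⁻³
  material Q: M = 0.729×10⁻³
Highest index: material D.

material D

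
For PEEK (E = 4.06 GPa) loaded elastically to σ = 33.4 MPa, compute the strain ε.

8.23×10⁻³

ε = σ/E = 33.4 / 4060 = 8.23×10⁻³.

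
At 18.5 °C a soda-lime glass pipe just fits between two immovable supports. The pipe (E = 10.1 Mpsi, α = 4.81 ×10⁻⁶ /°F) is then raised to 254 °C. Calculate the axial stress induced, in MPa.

E = 10.1 Mpsi = 69.64 GPa.
α = 4.81×10⁻⁶/°F × 9/5 = 8.66×10⁻⁶/K.
ΔT = 235.5 K. Constrained thermal stress σ = E·α·ΔT = 69.64×10³ MPa × 8.66×10⁻⁶ × 235.5 = 142 MPa (compressive).

142 MPa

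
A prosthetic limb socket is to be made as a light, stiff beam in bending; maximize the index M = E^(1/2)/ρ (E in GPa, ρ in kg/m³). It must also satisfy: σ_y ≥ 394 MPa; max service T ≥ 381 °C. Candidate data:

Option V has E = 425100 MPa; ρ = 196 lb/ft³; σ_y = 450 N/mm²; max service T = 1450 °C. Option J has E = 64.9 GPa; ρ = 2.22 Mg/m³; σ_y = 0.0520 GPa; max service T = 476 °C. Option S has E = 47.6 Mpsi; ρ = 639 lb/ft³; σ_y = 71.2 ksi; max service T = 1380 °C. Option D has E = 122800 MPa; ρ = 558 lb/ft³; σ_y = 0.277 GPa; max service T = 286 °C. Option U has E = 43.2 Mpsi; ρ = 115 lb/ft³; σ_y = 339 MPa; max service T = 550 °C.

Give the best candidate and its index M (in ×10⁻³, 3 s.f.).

option V, M = 6.57×10⁻³

Screen on constraints: σ_y ≥ 394 MPa; max service T ≥ 381 °C. Survivors: option V, option S.
Convert each candidate to consistent units, then evaluate M:
  option V: E = 425.1 GPa, ρ = 3140 kg/m³
  option S: E = 328.2 GPa, ρ = 10240 kg/m³
  option V: M = 6.57×10⁻³
  option S: M = 1.77×10⁻³
The maximum is for option V.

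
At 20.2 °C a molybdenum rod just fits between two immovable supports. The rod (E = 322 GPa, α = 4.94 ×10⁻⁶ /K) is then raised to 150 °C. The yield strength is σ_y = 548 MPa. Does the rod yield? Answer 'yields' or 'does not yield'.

does not yield

ΔT = 129.8 K. Constrained thermal stress σ = E·α·ΔT = 322.0×10³ MPa × 4.94×10⁻⁶ × 129.8 = 206 MPa (compressive).
Compare to σ_y = 548 MPa: σ < σ_y, so it does not yield.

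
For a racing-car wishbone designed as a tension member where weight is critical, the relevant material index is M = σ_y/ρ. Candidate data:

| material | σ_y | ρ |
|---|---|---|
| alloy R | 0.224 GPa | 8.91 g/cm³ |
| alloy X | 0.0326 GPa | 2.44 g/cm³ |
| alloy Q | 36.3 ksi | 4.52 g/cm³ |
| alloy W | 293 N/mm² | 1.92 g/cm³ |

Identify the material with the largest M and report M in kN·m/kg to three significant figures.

Normalizing units and computing the index:
  alloy R: σ_y = 224.0 MPa, ρ = 8910 kg/m³
  alloy X: σ_y = 32.60 MPa, ρ = 2440 kg/m³
  alloy Q: σ_y = 250.3 MPa, ρ = 4520 kg/m³
  alloy W: σ_y = 293.0 MPa, ρ = 1920 kg/m³
  alloy W: M = 153 kN·m/kg
  alloy Q: M = 55.4 kN·m/kg
  alloy R: M = 25.1 kN·m/kg
  alloy X: M = 13.4 kN·m/kg
Highest index: alloy W.

alloy W, M = 153 kN·m/kg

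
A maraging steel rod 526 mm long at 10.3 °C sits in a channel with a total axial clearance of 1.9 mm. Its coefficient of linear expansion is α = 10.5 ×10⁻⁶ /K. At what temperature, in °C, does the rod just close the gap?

354 °C

α·L₀·ΔT = 1.9 mm ⇒ ΔT = 1.9 / (10.5×10⁻⁶ × 526.0) = 344.0 K.
T = 10.3 + 344.0 = 354.3 °C.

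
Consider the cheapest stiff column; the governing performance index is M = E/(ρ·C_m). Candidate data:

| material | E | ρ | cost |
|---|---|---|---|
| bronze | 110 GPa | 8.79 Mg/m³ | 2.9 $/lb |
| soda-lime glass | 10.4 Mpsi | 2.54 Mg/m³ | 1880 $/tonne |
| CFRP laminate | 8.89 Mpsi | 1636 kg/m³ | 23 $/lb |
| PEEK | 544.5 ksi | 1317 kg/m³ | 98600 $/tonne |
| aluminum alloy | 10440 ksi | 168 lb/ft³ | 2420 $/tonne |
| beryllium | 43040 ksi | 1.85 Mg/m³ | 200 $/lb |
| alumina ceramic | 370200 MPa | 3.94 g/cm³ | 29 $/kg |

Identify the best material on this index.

Normalizing units and computing the index:
  bronze: E = 110.0 GPa, ρ = 8790 kg/m³, cost = 6.393 $/kg
  soda-lime glass: E = 71.71 GPa, ρ = 2540 kg/m³, cost = 1.880 $/kg
  CFRP laminate: E = 61.29 GPa, ρ = 1636 kg/m³, cost = 50.71 $/kg
  PEEK: E = 3.754 GPa, ρ = 1317 kg/m³, cost = 98.60 $/kg
  aluminum alloy: E = 71.98 GPa, ρ = 2691 kg/m³, cost = 2.420 $/kg
  beryllium: E = 296.8 GPa, ρ = 1850 kg/m³, cost = 440.9 $/kg
  alumina ceramic: E = 370.2 GPa, ρ = 3940 kg/m³, cost = 29.00 $/kg
  soda-lime glass: M = 15.0 MN·m per $
  aluminum alloy: M = 11.1 MN·m per $
  alumina ceramic: M = 3.24 MN·m per $
  bronze: M = 1.96 MN·m per $
  CFRP laminate: M = 0.739 MN·m per $
  beryllium: M = 0.364 MN·m per $
  PEEK: M = 0.0289 MN·m per $
Highest index: soda-lime glass.

soda-lime glass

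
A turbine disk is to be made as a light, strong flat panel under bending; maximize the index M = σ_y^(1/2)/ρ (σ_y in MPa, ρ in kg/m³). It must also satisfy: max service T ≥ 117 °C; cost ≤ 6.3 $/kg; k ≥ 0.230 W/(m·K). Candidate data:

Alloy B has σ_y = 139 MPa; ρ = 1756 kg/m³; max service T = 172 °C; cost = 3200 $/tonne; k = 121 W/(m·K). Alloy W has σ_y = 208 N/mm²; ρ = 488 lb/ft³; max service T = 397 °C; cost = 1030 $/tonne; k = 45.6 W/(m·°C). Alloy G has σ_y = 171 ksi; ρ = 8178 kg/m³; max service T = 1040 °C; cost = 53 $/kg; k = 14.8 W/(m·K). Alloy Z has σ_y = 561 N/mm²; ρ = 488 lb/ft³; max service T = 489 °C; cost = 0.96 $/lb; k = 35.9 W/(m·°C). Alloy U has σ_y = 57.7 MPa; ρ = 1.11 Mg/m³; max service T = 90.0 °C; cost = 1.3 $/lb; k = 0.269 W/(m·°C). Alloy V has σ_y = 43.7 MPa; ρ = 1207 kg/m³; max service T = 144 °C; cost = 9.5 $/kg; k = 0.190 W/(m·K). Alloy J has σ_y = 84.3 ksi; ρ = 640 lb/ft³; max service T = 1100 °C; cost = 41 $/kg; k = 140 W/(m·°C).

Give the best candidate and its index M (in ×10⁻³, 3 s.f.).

Screen on constraints: max service T ≥ 117 °C; cost ≤ 6.3 $/kg; k ≥ 0.230 W/(m·K). Survivors: alloy B, alloy W, alloy Z.
Putting every candidate on a common basis:
  alloy B: σ_y = 139.0 MPa, ρ = 1756 kg/m³
  alloy W: σ_y = 208.0 MPa, ρ = 7817 kg/m³
  alloy Z: σ_y = 561.0 MPa, ρ = 7817 kg/m³
  alloy B: M = 6.71×10⁻³
  alloy Z: M = 3.03×10⁻³
  alloy W: M = 1.84×10⁻³
The maximum is for alloy B.

alloy B, M = 6.71×10⁻³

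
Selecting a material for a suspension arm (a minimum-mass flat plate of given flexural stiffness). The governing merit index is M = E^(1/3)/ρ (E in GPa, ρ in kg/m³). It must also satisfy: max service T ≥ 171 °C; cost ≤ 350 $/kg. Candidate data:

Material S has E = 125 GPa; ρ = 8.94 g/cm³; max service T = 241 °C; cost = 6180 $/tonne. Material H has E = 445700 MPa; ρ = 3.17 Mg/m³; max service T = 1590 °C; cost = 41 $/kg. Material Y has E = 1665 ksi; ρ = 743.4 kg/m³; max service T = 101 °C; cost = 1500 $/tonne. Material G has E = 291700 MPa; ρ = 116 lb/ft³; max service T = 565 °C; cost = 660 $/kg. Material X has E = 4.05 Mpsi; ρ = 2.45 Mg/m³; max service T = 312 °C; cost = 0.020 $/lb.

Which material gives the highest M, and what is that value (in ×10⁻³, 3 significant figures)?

material H, M = 2.41×10⁻³

Screen on constraints: max service T ≥ 171 °C; cost ≤ 350 $/kg. Survivors: material S, material H, material X.
Convert each candidate to consistent units, then evaluate M:
  material S: E = 125.0 GPa, ρ = 8940 kg/m³
  material H: E = 445.7 GPa, ρ = 3170 kg/m³
  material X: E = 27.92 GPa, ρ = 2450 kg/m³
  material H: M = 2.41×10⁻³
  material X: M = 1.24×10⁻³
  material S: M = 0.559×10⁻³
Material H has the largest M.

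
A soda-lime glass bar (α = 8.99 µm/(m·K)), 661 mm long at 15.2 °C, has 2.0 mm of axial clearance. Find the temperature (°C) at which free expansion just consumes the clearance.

α·L₀·ΔT = 2.0 mm ⇒ ΔT = 2.0 / (8.99×10⁻⁶ × 661.0) = 336.6 K.
T = 15.2 + 336.6 = 351.8 °C.

352 °C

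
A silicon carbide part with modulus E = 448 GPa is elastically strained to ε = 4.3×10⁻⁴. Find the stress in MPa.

σ = E·ε = 448000 MPa × 4.3×10⁻⁴ = 193 MPa.

193 MPa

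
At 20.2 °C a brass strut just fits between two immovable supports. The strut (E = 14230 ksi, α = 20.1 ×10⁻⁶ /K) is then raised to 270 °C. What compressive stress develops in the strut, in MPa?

E = 14230 ksi = 98.11 GPa.
ΔT = 249.8 K. Constrained thermal stress σ = E·α·ΔT = 98.11×10³ MPa × 20.1×10⁻⁶ × 249.8 = 493 MPa (compressive).

493 MPa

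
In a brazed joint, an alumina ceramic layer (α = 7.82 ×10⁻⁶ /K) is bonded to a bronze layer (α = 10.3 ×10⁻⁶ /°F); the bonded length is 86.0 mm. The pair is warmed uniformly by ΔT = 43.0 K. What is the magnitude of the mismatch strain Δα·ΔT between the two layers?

bronze: α = 10.3×10⁻⁶/°F × 9/5 = 18.5×10⁻⁶/K.
Δα = |7.82 − 18.5|×10⁻⁶/K = 10.7×10⁻⁶/K.
Mismatch strain = Δα·ΔT = 10.7×10⁻⁶ × 43.0 = 4.61×10⁻⁴.

4.61×10⁻⁴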